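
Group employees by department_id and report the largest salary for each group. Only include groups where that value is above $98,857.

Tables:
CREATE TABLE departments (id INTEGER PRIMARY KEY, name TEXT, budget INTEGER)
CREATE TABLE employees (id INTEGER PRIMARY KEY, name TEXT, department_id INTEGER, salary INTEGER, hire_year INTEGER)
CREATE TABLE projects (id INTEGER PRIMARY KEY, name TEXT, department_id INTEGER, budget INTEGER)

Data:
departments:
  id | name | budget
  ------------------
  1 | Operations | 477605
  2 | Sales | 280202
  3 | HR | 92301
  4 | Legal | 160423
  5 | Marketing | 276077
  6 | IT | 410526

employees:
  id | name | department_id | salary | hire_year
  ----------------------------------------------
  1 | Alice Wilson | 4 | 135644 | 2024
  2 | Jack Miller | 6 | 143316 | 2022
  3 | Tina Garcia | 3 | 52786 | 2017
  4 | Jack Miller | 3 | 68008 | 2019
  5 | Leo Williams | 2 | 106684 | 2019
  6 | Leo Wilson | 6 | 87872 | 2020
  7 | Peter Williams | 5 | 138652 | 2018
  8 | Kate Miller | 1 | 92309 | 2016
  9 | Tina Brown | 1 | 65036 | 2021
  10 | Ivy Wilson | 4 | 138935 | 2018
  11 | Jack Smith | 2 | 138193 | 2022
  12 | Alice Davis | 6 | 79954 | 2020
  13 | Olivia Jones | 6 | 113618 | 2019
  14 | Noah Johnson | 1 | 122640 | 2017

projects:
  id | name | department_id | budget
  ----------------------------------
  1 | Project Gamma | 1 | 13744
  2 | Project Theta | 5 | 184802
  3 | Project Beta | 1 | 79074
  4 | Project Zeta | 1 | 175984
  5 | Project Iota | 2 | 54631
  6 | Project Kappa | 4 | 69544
SELECT department_id, MAX(salary) AS max_salary FROM employees GROUP BY department_id HAVING MAX(salary) > 98857

Execution result:
department_id | max_salary
1 | 122640
2 | 138193
4 | 138935
5 | 138652
6 | 143316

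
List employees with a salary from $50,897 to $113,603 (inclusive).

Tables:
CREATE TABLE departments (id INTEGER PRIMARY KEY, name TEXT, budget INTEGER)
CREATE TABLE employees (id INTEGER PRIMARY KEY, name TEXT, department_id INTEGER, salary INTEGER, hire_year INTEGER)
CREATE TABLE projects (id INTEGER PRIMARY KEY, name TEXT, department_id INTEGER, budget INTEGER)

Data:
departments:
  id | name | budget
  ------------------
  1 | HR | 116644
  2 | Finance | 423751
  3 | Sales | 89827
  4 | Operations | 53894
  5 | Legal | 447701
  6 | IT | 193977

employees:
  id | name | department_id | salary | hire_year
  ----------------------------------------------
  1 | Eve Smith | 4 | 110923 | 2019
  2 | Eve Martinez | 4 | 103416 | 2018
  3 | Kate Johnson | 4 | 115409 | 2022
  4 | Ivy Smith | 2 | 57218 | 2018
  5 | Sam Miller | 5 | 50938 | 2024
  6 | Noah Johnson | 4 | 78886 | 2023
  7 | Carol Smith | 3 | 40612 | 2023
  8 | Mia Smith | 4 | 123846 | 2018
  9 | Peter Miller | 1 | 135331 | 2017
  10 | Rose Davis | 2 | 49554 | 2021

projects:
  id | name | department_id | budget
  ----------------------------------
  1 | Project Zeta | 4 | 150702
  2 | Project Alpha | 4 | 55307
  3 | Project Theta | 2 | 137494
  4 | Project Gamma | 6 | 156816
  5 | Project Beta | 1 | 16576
SELECT name, salary FROM employees WHERE salary BETWEEN 50897 AND 113603

Execution result:
name | salary
Eve Smith | 110923
Eve Martinez | 103416
Ivy Smith | 57218
Sam Miller | 50938
Noah Johnson | 78886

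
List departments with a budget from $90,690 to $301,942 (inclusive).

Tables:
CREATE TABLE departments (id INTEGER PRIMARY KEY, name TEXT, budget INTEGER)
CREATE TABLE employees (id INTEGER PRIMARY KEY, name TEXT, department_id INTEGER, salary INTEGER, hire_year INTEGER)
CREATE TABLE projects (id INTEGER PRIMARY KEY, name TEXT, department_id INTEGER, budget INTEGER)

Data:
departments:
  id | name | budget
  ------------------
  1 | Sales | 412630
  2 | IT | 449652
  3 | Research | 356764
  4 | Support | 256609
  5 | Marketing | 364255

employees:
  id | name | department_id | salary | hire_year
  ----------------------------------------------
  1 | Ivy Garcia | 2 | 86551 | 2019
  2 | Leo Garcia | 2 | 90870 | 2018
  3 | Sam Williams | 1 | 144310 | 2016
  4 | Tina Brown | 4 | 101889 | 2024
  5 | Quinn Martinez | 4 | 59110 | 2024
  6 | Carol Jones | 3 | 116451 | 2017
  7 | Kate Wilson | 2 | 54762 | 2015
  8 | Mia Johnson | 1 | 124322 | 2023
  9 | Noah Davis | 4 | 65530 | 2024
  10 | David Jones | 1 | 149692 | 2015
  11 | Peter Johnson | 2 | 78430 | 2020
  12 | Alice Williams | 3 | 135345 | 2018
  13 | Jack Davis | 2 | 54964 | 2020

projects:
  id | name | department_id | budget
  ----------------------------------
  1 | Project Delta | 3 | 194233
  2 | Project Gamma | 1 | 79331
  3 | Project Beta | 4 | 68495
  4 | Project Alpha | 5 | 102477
SELECT name, budget FROM departments WHERE budget BETWEEN 90690 AND 301942

Execution result:
name | budget
Support | 256609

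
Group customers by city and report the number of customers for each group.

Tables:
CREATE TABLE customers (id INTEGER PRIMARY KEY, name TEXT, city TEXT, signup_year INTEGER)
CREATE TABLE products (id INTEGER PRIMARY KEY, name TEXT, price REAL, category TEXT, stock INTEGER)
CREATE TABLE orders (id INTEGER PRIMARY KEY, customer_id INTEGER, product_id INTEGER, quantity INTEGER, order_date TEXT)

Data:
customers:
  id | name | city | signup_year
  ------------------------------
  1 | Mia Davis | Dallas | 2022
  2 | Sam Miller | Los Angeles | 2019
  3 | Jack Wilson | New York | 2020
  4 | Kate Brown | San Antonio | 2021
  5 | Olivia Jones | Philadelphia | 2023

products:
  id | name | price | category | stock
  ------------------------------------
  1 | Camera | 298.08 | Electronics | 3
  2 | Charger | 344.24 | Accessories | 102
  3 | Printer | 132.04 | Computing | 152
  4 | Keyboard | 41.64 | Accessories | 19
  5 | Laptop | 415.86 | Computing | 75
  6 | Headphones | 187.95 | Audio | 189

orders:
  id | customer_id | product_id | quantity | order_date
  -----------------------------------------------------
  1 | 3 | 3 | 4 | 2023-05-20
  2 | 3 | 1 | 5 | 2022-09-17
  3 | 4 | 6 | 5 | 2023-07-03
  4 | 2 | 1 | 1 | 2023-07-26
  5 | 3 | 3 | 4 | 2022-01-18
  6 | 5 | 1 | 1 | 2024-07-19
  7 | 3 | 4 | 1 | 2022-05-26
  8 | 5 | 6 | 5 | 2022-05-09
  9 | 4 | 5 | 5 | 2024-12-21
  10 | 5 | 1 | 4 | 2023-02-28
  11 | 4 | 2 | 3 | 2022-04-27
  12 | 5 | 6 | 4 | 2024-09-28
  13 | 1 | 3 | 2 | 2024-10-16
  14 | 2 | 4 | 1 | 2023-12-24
SELECT city, COUNT(*) AS n FROM customers GROUP BY city

Execution result:
city | n
Dallas | 1
Los Angeles | 1
New York | 1
Philadelphia | 1
San Antonio | 1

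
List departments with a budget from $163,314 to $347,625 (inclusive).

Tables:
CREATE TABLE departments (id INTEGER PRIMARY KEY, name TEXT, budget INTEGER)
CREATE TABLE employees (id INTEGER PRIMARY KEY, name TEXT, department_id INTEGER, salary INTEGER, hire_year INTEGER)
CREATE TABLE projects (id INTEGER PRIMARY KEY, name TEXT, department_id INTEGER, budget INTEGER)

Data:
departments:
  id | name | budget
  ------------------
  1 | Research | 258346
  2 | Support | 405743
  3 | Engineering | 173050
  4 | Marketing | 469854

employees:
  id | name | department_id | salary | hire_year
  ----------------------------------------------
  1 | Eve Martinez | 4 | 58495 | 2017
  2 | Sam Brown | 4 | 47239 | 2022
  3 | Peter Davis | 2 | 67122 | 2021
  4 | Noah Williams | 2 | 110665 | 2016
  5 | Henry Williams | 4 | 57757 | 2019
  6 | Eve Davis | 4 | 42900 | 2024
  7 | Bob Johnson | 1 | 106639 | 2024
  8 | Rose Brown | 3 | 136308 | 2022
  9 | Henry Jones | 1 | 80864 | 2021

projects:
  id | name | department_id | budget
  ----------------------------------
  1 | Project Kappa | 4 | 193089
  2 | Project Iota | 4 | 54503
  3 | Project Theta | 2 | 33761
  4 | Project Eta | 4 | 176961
SELECT name, budget FROM departments WHERE budget BETWEEN 163314 AND 347625

Execution result:
name | budget
Research | 258346
Engineering | 173050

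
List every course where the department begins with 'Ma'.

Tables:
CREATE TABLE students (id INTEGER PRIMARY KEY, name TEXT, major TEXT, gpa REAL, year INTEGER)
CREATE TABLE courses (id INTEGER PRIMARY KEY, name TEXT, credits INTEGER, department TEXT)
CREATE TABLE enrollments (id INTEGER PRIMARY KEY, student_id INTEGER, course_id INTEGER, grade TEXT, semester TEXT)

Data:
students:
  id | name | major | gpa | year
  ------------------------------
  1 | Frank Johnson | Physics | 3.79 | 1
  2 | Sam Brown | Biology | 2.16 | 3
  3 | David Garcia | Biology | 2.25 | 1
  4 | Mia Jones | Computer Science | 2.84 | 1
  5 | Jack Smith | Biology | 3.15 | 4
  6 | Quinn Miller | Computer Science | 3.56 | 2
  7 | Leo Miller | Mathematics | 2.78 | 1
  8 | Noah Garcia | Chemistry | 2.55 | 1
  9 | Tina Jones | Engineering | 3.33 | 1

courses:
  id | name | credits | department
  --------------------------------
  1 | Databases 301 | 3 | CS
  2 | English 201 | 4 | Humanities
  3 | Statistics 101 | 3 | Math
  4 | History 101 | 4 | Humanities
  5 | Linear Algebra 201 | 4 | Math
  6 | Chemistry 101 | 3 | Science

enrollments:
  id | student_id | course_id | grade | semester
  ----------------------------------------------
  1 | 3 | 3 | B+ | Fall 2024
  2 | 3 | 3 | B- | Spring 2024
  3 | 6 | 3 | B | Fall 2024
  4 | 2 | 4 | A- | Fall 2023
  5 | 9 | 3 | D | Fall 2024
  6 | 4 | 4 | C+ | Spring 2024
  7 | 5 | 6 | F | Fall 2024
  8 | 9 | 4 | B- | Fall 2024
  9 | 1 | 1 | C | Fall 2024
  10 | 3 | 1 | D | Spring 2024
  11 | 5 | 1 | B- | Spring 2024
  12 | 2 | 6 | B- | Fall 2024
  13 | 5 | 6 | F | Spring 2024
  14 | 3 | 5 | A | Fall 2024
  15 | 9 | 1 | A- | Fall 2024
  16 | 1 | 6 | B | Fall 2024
SELECT name, department FROM courses WHERE department LIKE 'Ma%'

Execution result:
name | department
Statistics 101 | Math
Linear Algebra 201 | Math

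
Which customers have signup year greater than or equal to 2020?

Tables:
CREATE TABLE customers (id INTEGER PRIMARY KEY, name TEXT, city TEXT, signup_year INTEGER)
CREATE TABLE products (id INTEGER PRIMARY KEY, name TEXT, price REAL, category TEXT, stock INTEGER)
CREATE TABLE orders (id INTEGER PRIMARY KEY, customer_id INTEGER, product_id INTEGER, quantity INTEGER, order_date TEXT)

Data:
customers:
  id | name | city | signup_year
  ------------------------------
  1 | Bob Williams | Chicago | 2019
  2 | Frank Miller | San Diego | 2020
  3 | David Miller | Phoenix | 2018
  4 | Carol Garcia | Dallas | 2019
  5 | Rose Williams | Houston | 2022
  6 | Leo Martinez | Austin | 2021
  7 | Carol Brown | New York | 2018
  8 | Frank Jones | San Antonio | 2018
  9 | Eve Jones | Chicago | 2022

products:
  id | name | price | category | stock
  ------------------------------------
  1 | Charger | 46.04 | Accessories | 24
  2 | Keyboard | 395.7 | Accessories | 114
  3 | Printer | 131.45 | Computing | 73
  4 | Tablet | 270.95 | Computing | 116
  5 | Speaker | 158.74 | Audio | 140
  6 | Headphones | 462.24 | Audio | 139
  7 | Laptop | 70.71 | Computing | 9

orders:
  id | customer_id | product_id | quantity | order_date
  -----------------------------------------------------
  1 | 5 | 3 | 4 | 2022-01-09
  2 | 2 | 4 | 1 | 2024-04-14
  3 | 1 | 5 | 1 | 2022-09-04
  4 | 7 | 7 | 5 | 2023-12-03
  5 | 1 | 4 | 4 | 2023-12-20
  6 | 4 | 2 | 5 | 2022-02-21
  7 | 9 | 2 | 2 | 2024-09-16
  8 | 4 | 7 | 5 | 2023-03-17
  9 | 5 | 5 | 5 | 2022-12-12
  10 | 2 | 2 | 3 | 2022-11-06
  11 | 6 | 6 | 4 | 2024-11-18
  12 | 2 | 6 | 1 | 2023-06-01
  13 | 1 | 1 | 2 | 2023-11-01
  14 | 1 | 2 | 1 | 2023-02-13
SELECT name, signup_year FROM customers WHERE signup_year >= 2020

Execution result:
name | signup_year
Frank Miller | 2020
Rose Williams | 2022
Leo Martinez | 2021
Eve Jones | 2022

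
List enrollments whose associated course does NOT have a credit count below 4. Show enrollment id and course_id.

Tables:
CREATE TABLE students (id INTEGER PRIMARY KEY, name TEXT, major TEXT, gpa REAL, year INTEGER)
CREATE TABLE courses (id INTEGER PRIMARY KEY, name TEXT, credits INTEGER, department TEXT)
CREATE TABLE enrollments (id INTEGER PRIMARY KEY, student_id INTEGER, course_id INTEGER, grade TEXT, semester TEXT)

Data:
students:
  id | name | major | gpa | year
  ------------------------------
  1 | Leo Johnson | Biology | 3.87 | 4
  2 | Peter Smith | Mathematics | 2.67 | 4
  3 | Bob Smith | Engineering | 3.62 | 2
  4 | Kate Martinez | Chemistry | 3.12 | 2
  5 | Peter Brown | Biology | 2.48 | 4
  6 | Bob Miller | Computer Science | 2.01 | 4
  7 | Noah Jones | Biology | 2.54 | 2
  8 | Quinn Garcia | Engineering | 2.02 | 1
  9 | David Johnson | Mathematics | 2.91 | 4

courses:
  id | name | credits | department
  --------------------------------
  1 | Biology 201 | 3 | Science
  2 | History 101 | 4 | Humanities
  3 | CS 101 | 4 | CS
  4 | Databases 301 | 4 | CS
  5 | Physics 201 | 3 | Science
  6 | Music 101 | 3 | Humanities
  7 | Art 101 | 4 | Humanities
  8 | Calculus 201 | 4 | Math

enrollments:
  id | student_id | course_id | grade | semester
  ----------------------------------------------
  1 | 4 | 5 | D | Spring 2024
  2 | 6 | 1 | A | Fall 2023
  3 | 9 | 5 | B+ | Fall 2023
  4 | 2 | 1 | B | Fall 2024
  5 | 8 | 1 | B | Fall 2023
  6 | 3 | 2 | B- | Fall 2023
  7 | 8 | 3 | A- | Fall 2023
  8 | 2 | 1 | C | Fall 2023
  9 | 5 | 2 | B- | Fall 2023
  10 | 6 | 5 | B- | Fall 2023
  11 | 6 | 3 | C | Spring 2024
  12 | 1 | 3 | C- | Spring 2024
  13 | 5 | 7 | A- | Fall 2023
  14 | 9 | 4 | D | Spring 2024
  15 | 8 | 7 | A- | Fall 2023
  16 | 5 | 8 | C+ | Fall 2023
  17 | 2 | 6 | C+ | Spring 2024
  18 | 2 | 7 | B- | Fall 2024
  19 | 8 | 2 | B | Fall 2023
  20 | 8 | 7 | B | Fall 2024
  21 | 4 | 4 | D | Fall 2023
SELECT id, course_id FROM enrollments WHERE course_id NOT IN (SELECT id FROM courses WHERE credits < 4)

Execution result:
id | course_id
6 | 2
7 | 3
9 | 2
11 | 3
12 | 3
13 | 7
14 | 4
15 | 7
16 | 8
18 | 7
19 | 2
20 | 7
21 | 4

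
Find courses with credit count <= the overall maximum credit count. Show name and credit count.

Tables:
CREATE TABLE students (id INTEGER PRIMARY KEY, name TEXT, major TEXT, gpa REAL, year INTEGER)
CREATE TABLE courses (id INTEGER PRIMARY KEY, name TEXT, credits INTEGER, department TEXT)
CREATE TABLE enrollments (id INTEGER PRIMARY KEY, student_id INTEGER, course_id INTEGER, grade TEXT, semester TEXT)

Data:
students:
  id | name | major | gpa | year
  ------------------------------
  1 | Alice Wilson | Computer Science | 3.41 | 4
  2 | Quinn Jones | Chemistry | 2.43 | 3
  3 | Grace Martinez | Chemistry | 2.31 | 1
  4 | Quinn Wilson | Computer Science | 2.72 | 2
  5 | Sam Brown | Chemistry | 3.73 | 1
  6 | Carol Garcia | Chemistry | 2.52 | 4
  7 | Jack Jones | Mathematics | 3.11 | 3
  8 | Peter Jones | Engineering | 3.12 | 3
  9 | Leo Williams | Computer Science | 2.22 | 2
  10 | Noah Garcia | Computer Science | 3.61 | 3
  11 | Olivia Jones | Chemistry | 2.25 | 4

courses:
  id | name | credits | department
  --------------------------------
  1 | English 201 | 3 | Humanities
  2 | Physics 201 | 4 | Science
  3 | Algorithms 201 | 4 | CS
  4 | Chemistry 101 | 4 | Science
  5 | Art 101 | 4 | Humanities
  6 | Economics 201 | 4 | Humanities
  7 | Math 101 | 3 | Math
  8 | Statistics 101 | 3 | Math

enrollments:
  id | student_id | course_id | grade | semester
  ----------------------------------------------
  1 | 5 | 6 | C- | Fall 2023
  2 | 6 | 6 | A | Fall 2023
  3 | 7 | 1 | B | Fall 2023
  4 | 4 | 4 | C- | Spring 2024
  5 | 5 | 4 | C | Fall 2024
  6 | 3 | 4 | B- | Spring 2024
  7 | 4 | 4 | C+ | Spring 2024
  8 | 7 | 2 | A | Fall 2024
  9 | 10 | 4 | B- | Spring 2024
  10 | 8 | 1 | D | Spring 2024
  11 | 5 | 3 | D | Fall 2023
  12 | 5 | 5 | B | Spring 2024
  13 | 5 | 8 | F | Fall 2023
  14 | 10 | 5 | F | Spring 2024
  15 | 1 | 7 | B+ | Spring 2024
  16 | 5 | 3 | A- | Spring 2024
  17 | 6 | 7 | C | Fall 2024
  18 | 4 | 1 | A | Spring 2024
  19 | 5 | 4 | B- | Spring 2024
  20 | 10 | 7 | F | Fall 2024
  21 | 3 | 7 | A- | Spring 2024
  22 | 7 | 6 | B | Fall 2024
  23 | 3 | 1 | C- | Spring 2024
SELECT name, credits FROM courses WHERE credits <= (SELECT MAX(credits) FROM courses)

Execution result:
name | credits
English 201 | 3
Physics 201 | 4
Algorithms 201 | 4
Chemistry 101 | 4
Art 101 | 4
Economics 201 | 4
Math 101 | 3
Statistics 101 | 3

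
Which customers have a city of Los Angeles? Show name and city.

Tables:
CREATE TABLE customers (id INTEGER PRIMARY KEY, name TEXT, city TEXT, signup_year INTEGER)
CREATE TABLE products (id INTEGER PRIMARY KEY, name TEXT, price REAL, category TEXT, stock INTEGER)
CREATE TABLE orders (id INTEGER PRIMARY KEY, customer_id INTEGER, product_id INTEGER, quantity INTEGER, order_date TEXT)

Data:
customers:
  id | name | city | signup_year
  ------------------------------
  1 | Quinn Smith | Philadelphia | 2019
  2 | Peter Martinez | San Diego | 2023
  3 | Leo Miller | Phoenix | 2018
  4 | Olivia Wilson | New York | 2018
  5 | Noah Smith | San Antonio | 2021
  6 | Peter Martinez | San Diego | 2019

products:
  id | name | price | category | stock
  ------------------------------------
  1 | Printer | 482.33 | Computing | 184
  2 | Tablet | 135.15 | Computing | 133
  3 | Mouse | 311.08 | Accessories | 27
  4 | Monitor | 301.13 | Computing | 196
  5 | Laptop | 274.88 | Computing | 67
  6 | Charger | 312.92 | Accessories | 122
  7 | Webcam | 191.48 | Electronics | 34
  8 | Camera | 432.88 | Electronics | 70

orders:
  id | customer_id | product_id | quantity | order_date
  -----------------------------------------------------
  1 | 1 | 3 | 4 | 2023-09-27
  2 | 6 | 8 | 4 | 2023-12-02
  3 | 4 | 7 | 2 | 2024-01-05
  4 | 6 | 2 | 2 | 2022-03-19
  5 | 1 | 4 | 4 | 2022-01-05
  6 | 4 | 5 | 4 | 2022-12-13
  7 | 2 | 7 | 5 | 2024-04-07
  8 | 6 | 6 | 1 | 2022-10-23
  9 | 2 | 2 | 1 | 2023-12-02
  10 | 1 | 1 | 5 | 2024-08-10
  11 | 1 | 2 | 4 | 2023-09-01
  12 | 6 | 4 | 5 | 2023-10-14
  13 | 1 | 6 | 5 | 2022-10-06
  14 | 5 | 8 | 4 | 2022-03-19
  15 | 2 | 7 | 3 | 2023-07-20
SELECT name, city FROM customers WHERE city = 'Los Angeles'

Execution result:
(no rows)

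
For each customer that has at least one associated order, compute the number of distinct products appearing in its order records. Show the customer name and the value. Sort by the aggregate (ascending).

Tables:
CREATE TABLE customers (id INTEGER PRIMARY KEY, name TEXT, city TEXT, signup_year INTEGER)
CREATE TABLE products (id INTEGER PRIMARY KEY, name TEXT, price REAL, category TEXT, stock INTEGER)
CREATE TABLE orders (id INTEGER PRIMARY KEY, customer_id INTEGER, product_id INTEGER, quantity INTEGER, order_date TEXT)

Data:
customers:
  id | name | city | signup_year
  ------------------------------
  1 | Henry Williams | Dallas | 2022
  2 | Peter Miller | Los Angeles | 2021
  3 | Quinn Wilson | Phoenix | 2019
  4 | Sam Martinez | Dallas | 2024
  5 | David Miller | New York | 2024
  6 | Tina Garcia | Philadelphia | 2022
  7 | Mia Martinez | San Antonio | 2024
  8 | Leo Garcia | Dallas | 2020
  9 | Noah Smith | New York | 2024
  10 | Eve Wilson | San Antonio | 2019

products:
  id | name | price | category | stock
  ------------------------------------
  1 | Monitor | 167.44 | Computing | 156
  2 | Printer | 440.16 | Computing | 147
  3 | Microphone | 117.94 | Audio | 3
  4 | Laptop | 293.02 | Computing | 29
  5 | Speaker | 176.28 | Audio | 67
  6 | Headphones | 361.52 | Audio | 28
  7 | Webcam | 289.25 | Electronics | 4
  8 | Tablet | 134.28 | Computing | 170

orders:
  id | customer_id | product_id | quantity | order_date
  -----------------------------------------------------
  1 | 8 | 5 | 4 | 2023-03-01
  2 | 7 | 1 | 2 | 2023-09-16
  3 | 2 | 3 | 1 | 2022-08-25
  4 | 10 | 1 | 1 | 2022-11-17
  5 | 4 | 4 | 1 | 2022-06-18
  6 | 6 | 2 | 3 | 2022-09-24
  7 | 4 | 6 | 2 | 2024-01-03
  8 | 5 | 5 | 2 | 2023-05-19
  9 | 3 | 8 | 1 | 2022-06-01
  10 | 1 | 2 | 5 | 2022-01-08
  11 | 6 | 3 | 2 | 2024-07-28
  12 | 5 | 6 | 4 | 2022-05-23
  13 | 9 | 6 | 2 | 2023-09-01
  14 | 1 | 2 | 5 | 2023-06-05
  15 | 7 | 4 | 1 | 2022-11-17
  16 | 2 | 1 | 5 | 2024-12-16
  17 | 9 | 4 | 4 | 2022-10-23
SELECT p.name, COUNT(DISTINCT c.product_id) AS distinct_product_count FROM orders c JOIN customers p ON c.customer_id = p.id GROUP BY p.id, p.name ORDER BY distinct_product_count ASC

Execution result:
name | distinct_product_count
Henry Williams | 1
Quinn Wilson | 1
Leo Garcia | 1
Eve Wilson | 1
Peter Miller | 2
Sam Martinez | 2
David Miller | 2
Tina Garcia | 2
Mia Martinez | 2
Noah Smith | 2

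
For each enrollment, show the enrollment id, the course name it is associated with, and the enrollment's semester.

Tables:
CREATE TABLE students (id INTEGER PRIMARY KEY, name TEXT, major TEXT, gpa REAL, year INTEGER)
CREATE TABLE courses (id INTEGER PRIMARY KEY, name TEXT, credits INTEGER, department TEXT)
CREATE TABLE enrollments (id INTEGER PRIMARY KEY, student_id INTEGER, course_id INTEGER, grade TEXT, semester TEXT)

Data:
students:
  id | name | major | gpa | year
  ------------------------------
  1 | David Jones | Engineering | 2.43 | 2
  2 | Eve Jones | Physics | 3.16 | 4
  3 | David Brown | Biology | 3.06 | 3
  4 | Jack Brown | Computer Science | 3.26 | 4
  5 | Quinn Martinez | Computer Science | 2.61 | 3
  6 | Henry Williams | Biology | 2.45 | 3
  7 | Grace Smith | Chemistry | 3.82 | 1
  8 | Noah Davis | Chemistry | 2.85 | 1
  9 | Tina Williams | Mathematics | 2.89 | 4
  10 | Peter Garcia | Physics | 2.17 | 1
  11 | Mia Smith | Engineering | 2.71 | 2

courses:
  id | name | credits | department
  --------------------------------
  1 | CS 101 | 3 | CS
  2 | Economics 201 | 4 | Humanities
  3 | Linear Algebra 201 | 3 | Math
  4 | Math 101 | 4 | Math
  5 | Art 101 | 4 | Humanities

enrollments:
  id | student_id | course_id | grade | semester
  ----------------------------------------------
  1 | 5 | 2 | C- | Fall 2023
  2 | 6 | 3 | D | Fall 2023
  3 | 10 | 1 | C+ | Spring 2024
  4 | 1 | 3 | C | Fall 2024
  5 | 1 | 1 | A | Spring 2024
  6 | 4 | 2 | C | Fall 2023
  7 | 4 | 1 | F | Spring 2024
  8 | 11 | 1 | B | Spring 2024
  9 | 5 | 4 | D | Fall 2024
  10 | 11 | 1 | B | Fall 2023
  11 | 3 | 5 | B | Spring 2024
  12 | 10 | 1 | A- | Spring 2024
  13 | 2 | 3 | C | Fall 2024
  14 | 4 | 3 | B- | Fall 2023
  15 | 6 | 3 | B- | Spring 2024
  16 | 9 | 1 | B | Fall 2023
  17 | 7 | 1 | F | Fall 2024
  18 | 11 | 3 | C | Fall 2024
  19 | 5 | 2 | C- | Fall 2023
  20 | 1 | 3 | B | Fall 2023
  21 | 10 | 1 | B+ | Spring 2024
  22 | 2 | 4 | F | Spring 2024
SELECT c.id, p.name AS course, c.semester FROM enrollments c JOIN courses p ON c.course_id = p.id

Execution result:
id | course | semester
1 | Economics 201 | Fall 2023
2 | Linear Algebra 201 | Fall 2023
3 | CS 101 | Spring 2024
4 | Linear Algebra 201 | Fall 2024
5 | CS 101 | Spring 2024
6 | Economics 201 | Fall 2023
7 | CS 101 | Spring 2024
8 | CS 101 | Spring 2024
9 | Math 101 | Fall 2024
10 | CS 101 | Fall 2023
11 | Art 101 | Spring 2024
12 | CS 101 | Spring 2024
13 | Linear Algebra 201 | Fall 2024
14 | Linear Algebra 201 | Fall 2023
15 | Linear Algebra 201 | Spring 2024
16 | CS 101 | Fall 2023
17 | CS 101 | Fall 2024
18 | Linear Algebra 201 | Fall 2024
19 | Economics 201 | Fall 2023
20 | Linear Algebra 201 | Fall 2023
21 | CS 101 | Spring 2024
22 | Math 101 | Spring 2024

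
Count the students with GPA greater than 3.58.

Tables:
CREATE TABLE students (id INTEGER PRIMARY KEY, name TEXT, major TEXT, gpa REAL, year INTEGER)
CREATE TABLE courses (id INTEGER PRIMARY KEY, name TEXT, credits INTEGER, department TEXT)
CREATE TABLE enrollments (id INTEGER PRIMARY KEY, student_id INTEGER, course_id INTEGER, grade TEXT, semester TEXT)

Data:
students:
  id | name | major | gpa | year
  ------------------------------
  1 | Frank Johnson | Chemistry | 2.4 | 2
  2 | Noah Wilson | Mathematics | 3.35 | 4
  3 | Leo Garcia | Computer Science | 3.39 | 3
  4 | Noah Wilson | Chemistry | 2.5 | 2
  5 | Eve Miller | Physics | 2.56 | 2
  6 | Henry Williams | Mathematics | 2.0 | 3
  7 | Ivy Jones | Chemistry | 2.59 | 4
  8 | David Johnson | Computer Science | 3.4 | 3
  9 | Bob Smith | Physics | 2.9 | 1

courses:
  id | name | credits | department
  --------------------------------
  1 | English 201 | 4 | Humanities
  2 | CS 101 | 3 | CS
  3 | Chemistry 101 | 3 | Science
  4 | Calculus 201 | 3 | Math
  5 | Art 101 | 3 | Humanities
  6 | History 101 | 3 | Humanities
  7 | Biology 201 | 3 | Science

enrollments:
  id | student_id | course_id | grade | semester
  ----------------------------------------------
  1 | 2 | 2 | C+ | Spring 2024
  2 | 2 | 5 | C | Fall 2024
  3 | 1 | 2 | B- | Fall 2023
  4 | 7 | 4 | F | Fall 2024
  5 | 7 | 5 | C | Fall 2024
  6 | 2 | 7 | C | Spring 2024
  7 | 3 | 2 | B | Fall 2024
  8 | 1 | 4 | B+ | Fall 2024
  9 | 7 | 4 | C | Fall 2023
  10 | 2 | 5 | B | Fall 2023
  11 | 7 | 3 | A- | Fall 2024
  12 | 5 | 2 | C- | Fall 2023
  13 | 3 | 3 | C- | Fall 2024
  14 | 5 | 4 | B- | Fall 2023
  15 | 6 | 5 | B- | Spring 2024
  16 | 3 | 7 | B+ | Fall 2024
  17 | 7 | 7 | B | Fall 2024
SELECT COUNT(*) FROM students WHERE gpa > 3.58

Execution result:
0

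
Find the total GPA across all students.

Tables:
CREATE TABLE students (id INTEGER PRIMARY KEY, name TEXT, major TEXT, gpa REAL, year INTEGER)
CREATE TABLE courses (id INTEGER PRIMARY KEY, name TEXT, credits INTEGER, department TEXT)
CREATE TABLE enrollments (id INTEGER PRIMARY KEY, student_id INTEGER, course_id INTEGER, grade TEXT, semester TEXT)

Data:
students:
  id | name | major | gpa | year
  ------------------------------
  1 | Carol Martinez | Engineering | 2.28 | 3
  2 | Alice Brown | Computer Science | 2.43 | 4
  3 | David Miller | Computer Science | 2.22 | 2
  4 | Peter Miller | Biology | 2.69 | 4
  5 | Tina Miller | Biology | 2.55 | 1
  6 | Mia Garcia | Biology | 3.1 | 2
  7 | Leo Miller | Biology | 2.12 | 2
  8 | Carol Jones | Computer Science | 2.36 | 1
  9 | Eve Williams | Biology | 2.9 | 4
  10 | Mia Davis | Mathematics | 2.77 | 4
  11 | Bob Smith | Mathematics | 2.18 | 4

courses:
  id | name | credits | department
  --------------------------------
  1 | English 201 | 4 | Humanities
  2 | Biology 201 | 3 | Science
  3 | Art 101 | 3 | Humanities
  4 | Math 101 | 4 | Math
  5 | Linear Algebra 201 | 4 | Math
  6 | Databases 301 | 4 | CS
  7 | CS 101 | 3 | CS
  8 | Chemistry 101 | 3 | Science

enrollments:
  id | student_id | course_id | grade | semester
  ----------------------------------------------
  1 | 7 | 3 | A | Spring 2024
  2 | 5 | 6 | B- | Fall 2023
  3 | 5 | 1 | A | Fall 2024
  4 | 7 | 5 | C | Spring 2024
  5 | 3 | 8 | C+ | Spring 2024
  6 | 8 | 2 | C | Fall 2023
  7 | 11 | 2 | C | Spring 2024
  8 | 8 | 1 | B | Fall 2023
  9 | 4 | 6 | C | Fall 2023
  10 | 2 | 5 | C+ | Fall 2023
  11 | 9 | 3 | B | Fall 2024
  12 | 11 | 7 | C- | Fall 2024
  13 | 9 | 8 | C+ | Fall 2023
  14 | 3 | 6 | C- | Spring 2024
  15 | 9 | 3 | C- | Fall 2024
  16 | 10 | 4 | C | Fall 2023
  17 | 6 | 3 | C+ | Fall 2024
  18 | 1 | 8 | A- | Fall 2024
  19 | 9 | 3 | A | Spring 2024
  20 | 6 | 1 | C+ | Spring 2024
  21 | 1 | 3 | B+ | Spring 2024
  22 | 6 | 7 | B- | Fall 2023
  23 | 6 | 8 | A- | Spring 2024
SELECT SUM(gpa) FROM students

Execution result:
27.60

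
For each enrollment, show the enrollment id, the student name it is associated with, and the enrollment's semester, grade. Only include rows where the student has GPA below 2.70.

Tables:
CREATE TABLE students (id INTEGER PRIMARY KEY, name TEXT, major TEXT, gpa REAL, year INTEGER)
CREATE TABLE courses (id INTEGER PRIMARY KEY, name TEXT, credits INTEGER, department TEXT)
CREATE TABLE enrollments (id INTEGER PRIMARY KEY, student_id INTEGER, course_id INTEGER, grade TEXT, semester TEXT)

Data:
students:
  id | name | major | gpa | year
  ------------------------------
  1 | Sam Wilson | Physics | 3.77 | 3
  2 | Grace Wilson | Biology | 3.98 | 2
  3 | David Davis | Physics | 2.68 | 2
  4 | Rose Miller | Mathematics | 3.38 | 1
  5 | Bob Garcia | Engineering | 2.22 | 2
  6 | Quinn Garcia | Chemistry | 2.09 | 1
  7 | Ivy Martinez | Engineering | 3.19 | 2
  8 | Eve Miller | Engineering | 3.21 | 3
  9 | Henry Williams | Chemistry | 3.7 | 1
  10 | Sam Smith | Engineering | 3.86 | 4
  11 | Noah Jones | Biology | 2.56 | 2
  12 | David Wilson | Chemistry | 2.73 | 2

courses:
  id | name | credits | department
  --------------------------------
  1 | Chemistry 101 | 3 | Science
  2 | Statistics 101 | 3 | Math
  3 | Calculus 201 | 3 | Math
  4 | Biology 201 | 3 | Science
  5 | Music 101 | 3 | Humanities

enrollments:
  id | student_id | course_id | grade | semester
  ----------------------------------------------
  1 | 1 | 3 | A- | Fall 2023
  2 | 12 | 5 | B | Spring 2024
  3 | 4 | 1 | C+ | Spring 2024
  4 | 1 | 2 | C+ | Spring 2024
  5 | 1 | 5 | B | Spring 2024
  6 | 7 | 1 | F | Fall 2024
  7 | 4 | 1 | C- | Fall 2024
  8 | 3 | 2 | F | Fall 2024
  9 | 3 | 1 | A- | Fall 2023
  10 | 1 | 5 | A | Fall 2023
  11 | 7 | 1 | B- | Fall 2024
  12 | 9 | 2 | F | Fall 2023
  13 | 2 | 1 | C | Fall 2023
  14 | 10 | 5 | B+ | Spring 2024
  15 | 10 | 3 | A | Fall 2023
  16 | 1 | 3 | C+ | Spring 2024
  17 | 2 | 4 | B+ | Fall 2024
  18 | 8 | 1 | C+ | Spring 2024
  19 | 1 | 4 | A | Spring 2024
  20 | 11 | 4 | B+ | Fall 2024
SELECT c.id, p.name AS student, c.semester, c.grade FROM enrollments c JOIN students p ON c.student_id = p.id WHERE p.gpa < 2.7

Execution result:
id | student | semester | grade
8 | David Davis | Fall 2024 | F
9 | David Davis | Fall 2023 | A-
20 | Noah Jones | Fall 2024 | B+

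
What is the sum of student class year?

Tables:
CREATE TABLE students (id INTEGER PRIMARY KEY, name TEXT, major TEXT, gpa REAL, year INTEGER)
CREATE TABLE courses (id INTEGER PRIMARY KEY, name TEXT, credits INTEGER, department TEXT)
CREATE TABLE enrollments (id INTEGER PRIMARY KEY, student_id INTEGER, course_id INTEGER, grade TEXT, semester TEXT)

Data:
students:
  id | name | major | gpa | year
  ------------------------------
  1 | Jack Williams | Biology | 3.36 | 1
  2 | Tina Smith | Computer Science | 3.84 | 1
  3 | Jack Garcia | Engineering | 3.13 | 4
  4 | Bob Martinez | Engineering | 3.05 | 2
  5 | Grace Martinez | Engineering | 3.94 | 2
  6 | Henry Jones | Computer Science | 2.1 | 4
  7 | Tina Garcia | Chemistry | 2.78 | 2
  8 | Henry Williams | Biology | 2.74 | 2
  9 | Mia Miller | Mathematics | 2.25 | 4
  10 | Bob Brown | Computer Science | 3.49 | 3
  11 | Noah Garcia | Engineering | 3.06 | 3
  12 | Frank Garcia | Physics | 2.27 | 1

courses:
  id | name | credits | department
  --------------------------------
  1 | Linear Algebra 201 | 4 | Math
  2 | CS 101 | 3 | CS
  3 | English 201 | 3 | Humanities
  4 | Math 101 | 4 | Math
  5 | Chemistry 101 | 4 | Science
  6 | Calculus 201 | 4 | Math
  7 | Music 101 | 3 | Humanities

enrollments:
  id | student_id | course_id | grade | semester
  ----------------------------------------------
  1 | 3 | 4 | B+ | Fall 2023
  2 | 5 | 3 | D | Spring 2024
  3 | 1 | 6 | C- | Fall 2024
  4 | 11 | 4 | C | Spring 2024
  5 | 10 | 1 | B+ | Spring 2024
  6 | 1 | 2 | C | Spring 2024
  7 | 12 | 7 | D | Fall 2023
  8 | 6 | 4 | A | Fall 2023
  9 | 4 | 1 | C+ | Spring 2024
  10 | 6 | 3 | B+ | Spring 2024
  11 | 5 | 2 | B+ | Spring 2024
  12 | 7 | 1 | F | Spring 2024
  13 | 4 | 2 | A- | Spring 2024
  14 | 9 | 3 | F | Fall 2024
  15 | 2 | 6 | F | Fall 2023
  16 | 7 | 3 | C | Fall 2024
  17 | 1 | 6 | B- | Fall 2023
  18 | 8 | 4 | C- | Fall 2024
SELECT SUM(year) FROM students

Execution result:
29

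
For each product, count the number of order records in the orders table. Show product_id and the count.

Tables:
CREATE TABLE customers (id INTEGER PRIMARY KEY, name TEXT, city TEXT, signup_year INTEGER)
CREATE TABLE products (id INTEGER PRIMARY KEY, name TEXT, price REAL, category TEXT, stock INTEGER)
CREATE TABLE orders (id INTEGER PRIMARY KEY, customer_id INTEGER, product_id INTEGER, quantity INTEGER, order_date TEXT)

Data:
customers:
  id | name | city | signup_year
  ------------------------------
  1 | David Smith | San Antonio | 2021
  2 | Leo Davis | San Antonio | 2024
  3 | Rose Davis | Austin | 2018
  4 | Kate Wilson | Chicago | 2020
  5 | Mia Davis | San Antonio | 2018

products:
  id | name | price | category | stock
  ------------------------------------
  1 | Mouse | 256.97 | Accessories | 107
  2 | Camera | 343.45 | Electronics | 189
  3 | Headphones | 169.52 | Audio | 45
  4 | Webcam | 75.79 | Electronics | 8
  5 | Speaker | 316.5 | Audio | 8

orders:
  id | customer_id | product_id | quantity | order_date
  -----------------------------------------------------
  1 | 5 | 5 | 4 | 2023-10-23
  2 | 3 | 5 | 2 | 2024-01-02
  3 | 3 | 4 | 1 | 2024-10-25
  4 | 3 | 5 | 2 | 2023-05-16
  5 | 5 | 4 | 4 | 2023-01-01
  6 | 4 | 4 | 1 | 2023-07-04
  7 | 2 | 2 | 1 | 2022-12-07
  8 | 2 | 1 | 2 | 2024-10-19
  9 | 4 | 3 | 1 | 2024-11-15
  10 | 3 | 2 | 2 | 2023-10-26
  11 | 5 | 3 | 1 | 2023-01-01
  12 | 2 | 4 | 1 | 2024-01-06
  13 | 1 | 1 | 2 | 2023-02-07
SELECT product_id, COUNT(*) AS order_count FROM orders GROUP BY product_id

Execution result:
product_id | order_count
1 | 2
2 | 2
3 | 2
4 | 4
5 | 3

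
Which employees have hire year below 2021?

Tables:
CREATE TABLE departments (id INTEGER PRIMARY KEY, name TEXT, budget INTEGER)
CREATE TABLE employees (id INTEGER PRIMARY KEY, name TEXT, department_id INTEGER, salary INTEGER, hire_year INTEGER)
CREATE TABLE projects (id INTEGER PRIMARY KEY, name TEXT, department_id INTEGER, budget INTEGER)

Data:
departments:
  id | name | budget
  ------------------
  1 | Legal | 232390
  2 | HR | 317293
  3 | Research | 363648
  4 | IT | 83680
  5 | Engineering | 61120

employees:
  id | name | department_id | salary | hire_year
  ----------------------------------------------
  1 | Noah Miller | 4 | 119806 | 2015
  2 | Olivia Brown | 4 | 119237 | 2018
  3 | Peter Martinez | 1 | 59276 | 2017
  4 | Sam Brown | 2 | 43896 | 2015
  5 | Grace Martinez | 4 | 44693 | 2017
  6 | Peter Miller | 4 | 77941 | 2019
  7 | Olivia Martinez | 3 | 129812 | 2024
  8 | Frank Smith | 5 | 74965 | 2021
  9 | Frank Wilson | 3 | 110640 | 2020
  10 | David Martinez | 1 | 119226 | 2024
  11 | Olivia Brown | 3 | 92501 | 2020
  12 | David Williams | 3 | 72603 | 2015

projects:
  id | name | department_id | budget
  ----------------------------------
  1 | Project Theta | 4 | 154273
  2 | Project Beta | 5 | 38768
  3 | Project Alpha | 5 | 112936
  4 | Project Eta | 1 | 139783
SELECT name, hire_year FROM employees WHERE hire_year < 2021

Execution result:
name | hire_year
Noah Miller | 2015
Olivia Brown | 2018
Peter Martinez | 2017
Sam Brown | 2015
Grace Martinez | 2017
Peter Miller | 2019
Frank Wilson | 2020
Olivia Brown | 2020
David Williams | 2015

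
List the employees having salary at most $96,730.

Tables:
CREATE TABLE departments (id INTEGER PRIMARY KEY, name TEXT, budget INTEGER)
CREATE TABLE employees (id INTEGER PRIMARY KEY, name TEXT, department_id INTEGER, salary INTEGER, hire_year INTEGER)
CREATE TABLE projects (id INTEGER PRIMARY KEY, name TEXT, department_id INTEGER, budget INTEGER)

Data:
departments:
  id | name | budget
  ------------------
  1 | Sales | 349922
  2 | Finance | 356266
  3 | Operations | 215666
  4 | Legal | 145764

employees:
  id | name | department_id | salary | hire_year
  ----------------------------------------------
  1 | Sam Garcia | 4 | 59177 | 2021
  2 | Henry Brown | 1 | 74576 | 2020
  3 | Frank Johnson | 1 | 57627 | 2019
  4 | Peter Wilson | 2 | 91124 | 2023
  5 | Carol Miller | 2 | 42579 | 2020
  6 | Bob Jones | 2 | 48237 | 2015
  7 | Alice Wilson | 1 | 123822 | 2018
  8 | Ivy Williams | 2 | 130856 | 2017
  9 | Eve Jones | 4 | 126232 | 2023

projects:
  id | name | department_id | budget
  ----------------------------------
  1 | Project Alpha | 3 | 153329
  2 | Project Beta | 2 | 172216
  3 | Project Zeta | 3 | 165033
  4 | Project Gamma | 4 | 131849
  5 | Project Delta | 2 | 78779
SELECT name, salary FROM employees WHERE salary <= 96730

Execution result:
name | salary
Sam Garcia | 59177
Henry Brown | 74576
Frank Johnson | 57627
Peter Wilson | 91124
Carol Miller | 42579
Bob Jones | 48237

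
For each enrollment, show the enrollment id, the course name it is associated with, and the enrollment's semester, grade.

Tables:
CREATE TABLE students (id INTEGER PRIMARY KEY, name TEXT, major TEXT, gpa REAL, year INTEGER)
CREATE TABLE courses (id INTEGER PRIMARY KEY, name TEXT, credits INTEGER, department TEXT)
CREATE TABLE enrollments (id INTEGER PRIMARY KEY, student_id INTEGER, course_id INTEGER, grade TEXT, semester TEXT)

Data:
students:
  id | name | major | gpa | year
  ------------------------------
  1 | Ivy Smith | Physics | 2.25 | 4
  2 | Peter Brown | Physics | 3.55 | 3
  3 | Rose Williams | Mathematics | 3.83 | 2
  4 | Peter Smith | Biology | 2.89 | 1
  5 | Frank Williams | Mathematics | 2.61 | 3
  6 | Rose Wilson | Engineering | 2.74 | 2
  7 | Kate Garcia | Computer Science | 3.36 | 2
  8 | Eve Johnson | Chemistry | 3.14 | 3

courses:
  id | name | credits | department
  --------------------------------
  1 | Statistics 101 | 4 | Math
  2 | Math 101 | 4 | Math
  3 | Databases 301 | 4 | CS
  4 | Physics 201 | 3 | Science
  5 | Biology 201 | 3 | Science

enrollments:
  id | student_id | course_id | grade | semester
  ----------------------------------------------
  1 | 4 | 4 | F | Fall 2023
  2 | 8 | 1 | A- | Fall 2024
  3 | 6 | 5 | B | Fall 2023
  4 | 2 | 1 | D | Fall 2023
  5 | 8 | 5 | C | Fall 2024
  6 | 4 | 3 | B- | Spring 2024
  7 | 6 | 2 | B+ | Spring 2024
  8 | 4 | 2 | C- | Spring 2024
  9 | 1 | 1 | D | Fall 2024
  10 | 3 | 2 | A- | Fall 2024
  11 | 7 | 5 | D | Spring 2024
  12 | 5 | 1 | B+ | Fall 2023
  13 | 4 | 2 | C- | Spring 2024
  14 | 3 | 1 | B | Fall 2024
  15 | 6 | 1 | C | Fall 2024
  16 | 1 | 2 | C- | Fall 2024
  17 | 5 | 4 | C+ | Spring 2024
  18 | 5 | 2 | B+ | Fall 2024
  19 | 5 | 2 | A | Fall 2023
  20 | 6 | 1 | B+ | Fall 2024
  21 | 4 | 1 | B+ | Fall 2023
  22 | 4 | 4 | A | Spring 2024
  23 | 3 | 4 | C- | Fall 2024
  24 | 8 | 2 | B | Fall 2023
SELECT c.id, p.name AS course, c.semester, c.grade FROM enrollments c JOIN courses p ON c.course_id = p.id

Execution result:
id | course | semester | grade
1 | Physics 201 | Fall 2023 | F
2 | Statistics 101 | Fall 2024 | A-
3 | Biology 201 | Fall 2023 | B
4 | Statistics 101 | Fall 2023 | D
5 | Biology 201 | Fall 2024 | C
6 | Databases 301 | Spring 2024 | B-
7 | Math 101 | Spring 2024 | B+
8 | Math 101 | Spring 2024 | C-
9 | Statistics 101 | Fall 2024 | D
10 | Math 101 | Fall 2024 | A-
11 | Biology 201 | Spring 2024 | D
12 | Statistics 101 | Fall 2023 | B+
13 | Math 101 | Spring 2024 | C-
14 | Statistics 101 | Fall 2024 | B
15 | Statistics 101 | Fall 2024 | C
16 | Math 101 | Fall 2024 | C-
17 | Physics 201 | Spring 2024 | C+
18 | Math 101 | Fall 2024 | B+
19 | Math 101 | Fall 2023 | A
20 | Statistics 101 | Fall 2024 | B+
21 | Statistics 101 | Fall 2023 | B+
22 | Physics 201 | Spring 2024 | A
23 | Physics 201 | Fall 2024 | C-
24 | Math 101 | Fall 2023 | B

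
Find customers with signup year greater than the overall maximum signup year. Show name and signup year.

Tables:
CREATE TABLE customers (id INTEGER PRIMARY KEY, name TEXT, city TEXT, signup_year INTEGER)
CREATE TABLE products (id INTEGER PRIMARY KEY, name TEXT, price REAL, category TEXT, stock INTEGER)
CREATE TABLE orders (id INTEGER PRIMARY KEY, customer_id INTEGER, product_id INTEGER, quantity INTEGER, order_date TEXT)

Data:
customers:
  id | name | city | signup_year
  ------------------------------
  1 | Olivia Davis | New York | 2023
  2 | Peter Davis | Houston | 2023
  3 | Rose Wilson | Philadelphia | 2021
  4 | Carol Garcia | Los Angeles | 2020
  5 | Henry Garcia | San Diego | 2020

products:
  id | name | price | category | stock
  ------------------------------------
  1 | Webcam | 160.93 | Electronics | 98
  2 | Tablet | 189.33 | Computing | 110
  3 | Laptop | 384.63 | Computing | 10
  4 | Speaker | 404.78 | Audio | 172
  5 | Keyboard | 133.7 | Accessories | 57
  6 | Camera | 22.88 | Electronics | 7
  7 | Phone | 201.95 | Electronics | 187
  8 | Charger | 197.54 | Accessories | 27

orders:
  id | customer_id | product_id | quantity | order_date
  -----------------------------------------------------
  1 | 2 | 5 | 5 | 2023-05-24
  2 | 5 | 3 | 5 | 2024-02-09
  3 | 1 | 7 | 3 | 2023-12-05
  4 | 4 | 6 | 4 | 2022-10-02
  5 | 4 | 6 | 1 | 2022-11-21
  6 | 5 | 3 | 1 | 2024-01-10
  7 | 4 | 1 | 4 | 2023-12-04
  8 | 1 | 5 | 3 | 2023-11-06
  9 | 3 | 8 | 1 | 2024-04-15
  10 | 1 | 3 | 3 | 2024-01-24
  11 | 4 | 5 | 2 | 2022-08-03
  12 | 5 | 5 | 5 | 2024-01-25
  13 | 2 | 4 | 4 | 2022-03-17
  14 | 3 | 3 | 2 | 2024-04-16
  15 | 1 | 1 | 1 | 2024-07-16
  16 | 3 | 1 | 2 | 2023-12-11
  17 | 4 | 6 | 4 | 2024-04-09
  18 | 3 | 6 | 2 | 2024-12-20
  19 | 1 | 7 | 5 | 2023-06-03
SELECT name, signup_year FROM customers WHERE signup_year > (SELECT MAX(signup_year) FROM customers)

Execution result:
(no rows)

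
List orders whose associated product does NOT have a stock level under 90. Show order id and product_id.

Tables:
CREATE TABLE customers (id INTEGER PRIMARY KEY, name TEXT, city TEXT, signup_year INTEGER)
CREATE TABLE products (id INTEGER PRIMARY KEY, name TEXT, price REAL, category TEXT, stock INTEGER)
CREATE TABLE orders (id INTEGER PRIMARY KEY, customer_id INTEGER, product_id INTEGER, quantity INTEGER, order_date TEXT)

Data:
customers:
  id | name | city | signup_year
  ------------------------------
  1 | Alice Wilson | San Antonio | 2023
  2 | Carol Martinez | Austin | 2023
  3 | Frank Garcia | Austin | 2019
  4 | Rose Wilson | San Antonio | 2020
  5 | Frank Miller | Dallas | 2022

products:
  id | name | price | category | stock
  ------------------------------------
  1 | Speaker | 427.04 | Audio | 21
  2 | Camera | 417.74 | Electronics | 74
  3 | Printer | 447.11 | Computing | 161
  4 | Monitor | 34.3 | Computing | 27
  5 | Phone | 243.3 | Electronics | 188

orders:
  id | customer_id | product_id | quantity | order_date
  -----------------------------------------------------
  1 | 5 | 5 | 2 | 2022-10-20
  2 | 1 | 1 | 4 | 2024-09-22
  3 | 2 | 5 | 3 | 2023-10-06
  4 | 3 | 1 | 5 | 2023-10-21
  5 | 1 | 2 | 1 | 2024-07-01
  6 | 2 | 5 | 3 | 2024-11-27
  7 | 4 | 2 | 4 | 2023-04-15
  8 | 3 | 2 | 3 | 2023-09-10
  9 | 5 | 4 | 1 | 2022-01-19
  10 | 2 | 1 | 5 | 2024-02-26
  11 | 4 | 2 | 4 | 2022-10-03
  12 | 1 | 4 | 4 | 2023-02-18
SELECT id, product_id FROM orders WHERE product_id NOT IN (SELECT id FROM products WHERE stock < 90)

Execution result:
id | product_id
1 | 5
3 | 5
6 | 5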